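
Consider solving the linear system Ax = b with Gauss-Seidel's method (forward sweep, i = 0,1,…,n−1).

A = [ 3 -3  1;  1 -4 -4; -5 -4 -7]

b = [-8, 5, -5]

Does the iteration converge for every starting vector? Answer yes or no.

no

Split A = D + L + U, D = diag(3, -4, -7).
T_GS = -(D+L)⁻¹U: row 0 first, T[0,1] = -(-3)/(3) = +1.0000; later rows by forward substitution.
  T[0,:] = [+0.0000, +1.0000, -0.3333]
  T[1,:] = [+0.0000, +0.2500, -1.0833]
  T[2,:] = [+0.0000, -0.8571, +0.8571]
|roots of det(T-λI)|: 1.5639, 0.4567, 0.0000.
ρ = 1.5639; 1.5639 > 1, so it fails to converge.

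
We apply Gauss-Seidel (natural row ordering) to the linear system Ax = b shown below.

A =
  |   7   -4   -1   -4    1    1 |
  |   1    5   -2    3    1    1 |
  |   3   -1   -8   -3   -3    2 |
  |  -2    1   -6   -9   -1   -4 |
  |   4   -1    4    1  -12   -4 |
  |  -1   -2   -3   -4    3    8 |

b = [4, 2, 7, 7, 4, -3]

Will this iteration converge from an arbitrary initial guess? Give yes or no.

A = D + L + U where D = diag(7, 5, -8, -9, -12, 8).
Gauss-Seidel: T = -(D+L)⁻¹U, row 0 first, T[0,3] = -(-4)/(7) = +0.5714; later rows by forward substitution.
  T[0,:] = [+0.0000, +0.5714, +0.1429, +0.5714, -0.1429, -0.1429]
  T[1,:] = [+0.0000, -0.1143, +0.3714, -0.7143, -0.1714, -0.1714]
  T[2,:] = [+0.0000, +0.2286, +0.0071, -0.0714, -0.4071, +0.2179]
  T[3,:] = [+0.0000, -0.2921, +0.0048, -0.1587, +0.1730, -0.5770]
  T[4,:] = [+0.0000, +0.2519, +0.0194, +0.2130, -0.1546, -0.3421]
  T[5,:] = [+0.0000, -0.1119, +0.1085, -0.2932, -0.0689, -0.1392]
|roots of det(T-λI)|: 0.9137, 0.4766, 0.1863, 0.1087, 0.0450, 0.0000.
ρ(T) = max|λ| = 0.9137; 0.9137 < 1, so it converges for any x₀.

yes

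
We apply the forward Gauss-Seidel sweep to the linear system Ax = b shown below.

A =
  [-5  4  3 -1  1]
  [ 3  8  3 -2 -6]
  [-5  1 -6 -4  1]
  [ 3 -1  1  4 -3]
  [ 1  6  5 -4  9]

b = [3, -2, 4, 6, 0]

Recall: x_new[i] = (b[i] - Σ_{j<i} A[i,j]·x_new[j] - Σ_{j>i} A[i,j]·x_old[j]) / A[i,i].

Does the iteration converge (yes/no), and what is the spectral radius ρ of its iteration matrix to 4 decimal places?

Diagonal D = diag(-5, 8, -6, 4, 9); L, U strict lower/upper.
Gauss-Seidel: T = -(D+L)⁻¹U, row 0 first, T[0,1] = -(4)/(-5) = +0.8000; later rows by forward substitution.
  T[0,:] = [+0.0000, +0.8000, +0.6000, -0.2000, +0.2000]
  T[1,:] = [+0.0000, -0.3000, -0.6000, +0.3250, +0.6750]
  T[2,:] = [+0.0000, -0.7167, -0.6000, -0.4458, +0.1125]
  T[3,:] = [+0.0000, -0.4958, -0.4500, +0.3427, +0.7406]
  T[4,:] = [+0.0000, +0.2889, +0.4667, +0.2056, -0.2056]
moduli |λ_i(T)| = 1.4729, 0.4528, 0.4528, 0.0552, 0.0000.
ρ(T) = max|λ| = 1.4729; 1.4729 > 1 ⇒ diverges.

no, ρ = 1.4729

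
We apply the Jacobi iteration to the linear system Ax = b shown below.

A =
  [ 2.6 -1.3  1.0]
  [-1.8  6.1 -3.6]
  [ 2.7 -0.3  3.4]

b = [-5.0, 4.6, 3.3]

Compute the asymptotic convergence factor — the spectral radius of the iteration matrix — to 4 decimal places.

Split A = D + L + U, D = diag(2.6, 6.1, 3.4).
Jacobi T = -D⁻¹(L+U): T[2,0] = -(2.7)/(3.4) = -0.7941; T[2,2] = 0.
  T[0,:] = [+0.0000, +0.5000, -0.3846]
  T[1,:] = [+0.2951, +0.0000, +0.5902]
  T[2,:] = [-0.7941, +0.0882, +0.0000]
|eigenvalues of T|: 0.8840, 0.5257, 0.5257.
ρ(T) = max|λ| = 0.8840; 0.8840 < 1: convergent.

0.8840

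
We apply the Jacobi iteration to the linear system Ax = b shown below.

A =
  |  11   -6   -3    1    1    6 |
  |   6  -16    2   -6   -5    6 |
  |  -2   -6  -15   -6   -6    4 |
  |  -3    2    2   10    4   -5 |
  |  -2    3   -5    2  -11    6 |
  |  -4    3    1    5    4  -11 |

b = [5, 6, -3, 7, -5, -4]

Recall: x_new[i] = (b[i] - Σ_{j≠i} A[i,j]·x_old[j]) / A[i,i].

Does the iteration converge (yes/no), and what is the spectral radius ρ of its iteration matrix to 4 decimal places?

no, ρ = 1.2173

Let D = diag(11, -16, -15, 10, -11, -11); L, U the strict triangles.
Jacobi T = -D⁻¹(L+U): T[1,3] = -(-6)/(-16) = -0.3750; T[1,1] = 0.
  T[0,:] = [+0.0000  +0.5455  +0.2727  -0.0909  -0.0909  -0.5455]
  T[1,:] = [+0.3750  +0.0000  +0.1250  -0.3750  -0.3125  +0.3750]
  T[2,:] = [-0.1333  -0.4000  +0.0000  -0.4000  -0.4000  +0.2667]
  T[3,:] = [+0.3000  -0.2000  -0.2000  +0.0000  -0.4000  +0.5000]
  T[4,:] = [-0.1818  +0.2727  -0.4545  +0.1818  +0.0000  +0.5455]
  T[5,:] = [-0.3636  +0.2727  +0.0909  +0.4545  +0.3636  +0.0000]
moduli |λ_i(T)| = 1.2173, 0.5485, 0.5485, 0.4871, 0.4161, 0.3220.
ρ(T) = max|λ| = 1.2173; 1.2173 > 1: divergent.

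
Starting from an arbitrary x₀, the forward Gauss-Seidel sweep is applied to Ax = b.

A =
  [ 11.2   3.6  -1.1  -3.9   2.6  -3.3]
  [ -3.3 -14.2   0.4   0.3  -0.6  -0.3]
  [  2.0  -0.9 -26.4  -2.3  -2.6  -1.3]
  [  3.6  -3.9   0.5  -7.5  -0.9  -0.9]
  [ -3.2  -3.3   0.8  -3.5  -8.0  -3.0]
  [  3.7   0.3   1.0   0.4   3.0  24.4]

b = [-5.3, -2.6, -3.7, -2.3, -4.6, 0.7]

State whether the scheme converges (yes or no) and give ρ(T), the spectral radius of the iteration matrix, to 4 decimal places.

A = D + L + U where D = diag(11.2, -14.2, -26.4, -7.5, -8, 24.4).
Gauss-Seidel: T = -(D+L)⁻¹U, row 0 first, T[0,1] = -(3.6)/(11.2) = -0.3214; later rows by forward substitution.
  T[0,:] = [+0.0000 -0.3214 +0.0982 +0.3482 -0.2321 +0.2946]
  T[1,:] = [+0.0000 +0.0747 +0.0053 -0.0598 +0.0117 -0.0896]
  T[2,:] = [+0.0000 -0.0269 +0.0073 -0.0587 -0.1165 -0.0239]
  T[3,:] = [+0.0000 -0.1949 +0.0448 +0.1943 -0.2453 +0.0664]
  T[4,:] = [+0.0000 +0.1803 -0.0604 -0.2055 +0.1837 -0.4873]
  T[5,:] = [+0.0000 +0.0299 -0.0086 -0.0276 +0.0213 +0.0162]
eigenvalue magnitudes: 0.4147, 0.0811, 0.0802, 0.0447, 0.0447, 0.0000.
ρ(T) = max|λ| = 0.4147; 0.4147 < 1 ⇒ converges.

yes, ρ = 0.4147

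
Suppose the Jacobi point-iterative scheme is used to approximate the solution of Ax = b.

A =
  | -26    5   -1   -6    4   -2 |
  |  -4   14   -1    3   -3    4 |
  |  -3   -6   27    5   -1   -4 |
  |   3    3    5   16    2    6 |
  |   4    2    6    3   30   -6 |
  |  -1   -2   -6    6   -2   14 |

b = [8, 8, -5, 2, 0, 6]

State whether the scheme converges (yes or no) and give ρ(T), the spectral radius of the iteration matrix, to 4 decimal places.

A = D + L + U where D = diag(-26, 14, 27, 16, 30, 14).
Jacobi T = -D⁻¹(L+U): T[3,5] = -(6)/(16) = -0.3750; T[3,3] = 0.
  T[0,:] = [+0.0000  +0.1923  -0.0385  -0.2308  +0.1538  -0.0769]
  T[1,:] = [+0.2857  +0.0000  +0.0714  -0.2143  +0.2143  -0.2857]
  T[2,:] = [+0.1111  +0.2222  +0.0000  -0.1852  +0.0370  +0.1481]
  T[3,:] = [-0.1875  -0.1875  -0.3125  +0.0000  -0.1250  -0.3750]
  T[4,:] = [-0.1333  -0.0667  -0.2000  -0.1000  +0.0000  +0.2000]
  T[5,:] = [+0.0714  +0.1429  +0.4286  -0.4286  +0.1429  +0.0000]
eigenvalue magnitudes: 0.6881, 0.4702, 0.3375, 0.2590, 0.2590, 0.1496.
spectral radius ρ = 0.6881; 0.6881 < 1 ⇒ converges.

yes, ρ = 0.6881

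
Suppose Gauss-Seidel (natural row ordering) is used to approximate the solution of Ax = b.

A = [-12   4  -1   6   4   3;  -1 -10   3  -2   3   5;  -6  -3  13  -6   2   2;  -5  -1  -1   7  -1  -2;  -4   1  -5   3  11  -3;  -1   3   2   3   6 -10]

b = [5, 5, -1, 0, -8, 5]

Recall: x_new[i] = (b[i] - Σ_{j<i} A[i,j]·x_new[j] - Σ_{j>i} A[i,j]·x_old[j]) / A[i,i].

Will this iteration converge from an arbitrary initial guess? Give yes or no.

Write A = D+L+U with D = diag(-12, -10, 13, 7, 11, -10).
Gauss-Seidel: T = -(D+L)⁻¹U, row 0 first, T[0,1] = -(4)/(-12) = +0.3333; later rows by forward substitution.
  T[0,:] = [+0.0000, +0.3333, -0.0833, +0.5000, +0.3333, +0.2500]
  T[1,:] = [+0.0000, -0.0333, +0.3083, -0.2500, +0.2667, +0.4750]
  T[2,:] = [+0.0000, +0.1462, +0.0327, +0.6346, +0.0615, +0.0712]
  T[3,:] = [+0.0000, +0.2542, -0.0108, +0.4121, +0.4278, +0.5423]
  T[4,:] = [+0.0000, +0.1213, -0.0405, +0.3806, +0.0083, +0.2049]
  T[5,:] = [+0.0000, +0.1350, +0.0798, +0.3539, +0.1923, +0.4174]
eigenvalue magnitudes: 1.1383, 0.1875, 0.1838, 0.1838, 0.0249, 0.0000.
ρ = 1.1383; 1.1383 > 1: divergent.

no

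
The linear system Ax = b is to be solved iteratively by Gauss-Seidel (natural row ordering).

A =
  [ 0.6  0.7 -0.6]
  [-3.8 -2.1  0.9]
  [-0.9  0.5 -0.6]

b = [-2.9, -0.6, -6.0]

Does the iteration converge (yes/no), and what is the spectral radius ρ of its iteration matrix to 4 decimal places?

no, ρ = 1.1769

Diagonal D = diag(0.6, -2.1, -0.6); L, U strict lower/upper.
Gauss-Seidel: T = -(D+L)⁻¹U, row 0 first, T[0,2] = -(-0.6)/(0.6) = +1.0000; later rows by forward substitution.
  T[0,:] = [+0.0000  -1.1667  +1.0000]
  T[1,:] = [+0.0000  +2.1111  -1.3810]
  T[2,:] = [+0.0000  +3.5093  -2.6508]
|λ(T)| sorted: 1.1769, 0.6372, 0.0000.
ρ = 1.1769; 1.1769 > 1, so it fails to converge.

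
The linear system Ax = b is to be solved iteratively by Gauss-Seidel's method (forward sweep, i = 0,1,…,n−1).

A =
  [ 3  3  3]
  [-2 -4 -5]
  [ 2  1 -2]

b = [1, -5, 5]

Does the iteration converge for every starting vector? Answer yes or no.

no

Split A = D + L + U, D = diag(3, -4, -2).
Gauss-Seidel: T = -(D+L)⁻¹U, row 0 first, T[0,1] = -(3)/(3) = -1.0000; later rows by forward substitution.
  T[0,:] = [+0.0000  -1.0000  -1.0000]
  T[1,:] = [+0.0000  +0.5000  -0.7500]
  T[2,:] = [+0.0000  -0.7500  -1.3750]
moduli |λ_i(T)| = 1.6381, 0.7631, 0.0000.
ρ = 1.6381; 1.6381 > 1: divergent.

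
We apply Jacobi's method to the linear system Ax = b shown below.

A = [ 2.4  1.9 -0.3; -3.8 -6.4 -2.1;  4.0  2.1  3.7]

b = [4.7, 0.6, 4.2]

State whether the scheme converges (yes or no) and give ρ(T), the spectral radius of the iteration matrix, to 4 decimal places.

yes, ρ = 0.8887

Write A = D+L+U with D = diag(2.4, -6.4, 3.7).
Jacobi: T = -D⁻¹(L+U), T[2,1] = -(2.1)/(3.7) = -0.5676; T[2,2] = 0.
  T[0,:] = [+0.0000 -0.7917 +0.1250]
  T[1,:] = [-0.5938 +0.0000 -0.3281]
  T[2,:] = [-1.0811 -0.5676 +0.0000]
|λ(T)| sorted: 0.8887, 0.5183, 0.5183.
spectral radius ρ = 0.8887; 0.8887 < 1, so it converges for any x₀.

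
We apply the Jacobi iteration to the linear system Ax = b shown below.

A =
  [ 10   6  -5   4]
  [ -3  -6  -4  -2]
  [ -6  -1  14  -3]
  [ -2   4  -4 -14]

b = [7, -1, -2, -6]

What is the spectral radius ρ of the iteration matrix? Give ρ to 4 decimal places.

0.7926

A = D + L + U where D = diag(10, -6, 14, -14).
Jacobi: T = -D⁻¹(L+U), T[2,0] = -(-6)/(14) = +0.4286; T[2,2] = 0.
  T[0,:] = [+0.0000 -0.6000 +0.5000 -0.4000]
  T[1,:] = [-0.5000 +0.0000 -0.6667 -0.3333]
  T[2,:] = [+0.4286 +0.0714 +0.0000 +0.2143]
  T[3,:] = [-0.1429 +0.2857 -0.2857 +0.0000]
moduli |λ_i(T)| = 0.7926, 0.4039, 0.4039, 0.1526.
ρ = 0.7926; 0.7926 < 1, so it converges for any x₀.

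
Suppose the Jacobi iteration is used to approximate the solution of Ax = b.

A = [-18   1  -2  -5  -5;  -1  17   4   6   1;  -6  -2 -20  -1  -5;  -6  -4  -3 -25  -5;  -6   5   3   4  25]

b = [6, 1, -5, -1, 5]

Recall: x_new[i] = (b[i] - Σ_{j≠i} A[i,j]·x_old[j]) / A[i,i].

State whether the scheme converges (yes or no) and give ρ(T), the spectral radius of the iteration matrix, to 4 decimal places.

yes, ρ = 0.5600

Split A = D + L + U, D = diag(-18, 17, -20, -25, 25).
Jacobi T = -D⁻¹(L+U): T[0,3] = -(-5)/(-18) = -0.2778; T[0,0] = 0.
  T[0,:] = [+0.0000 +0.0556 -0.1111 -0.2778 -0.2778]
  T[1,:] = [+0.0588 +0.0000 -0.2353 -0.3529 -0.0588]
  T[2,:] = [-0.3000 -0.1000 +0.0000 -0.0500 -0.2500]
  T[3,:] = [-0.2400 -0.1600 -0.1200 +0.0000 -0.2000]
  T[4,:] = [+0.2400 -0.2000 -0.1200 -0.1600 +0.0000]
eigenvalue magnitudes: 0.5600, 0.4155, 0.2281, 0.2281, 0.0782.
ρ = 0.5600; 0.5600 < 1: convergent.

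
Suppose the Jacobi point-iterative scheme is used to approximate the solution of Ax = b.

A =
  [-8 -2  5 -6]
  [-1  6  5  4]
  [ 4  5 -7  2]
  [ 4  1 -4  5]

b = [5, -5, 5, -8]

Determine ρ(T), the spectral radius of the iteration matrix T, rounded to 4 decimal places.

1.2460

Let D = diag(-8, 6, -7, 5); L, U the strict triangles.
Jacobi T = -D⁻¹(L+U): T[1,2] = -(5)/(6) = -0.8333; T[1,1] = 0.
  T[0,:] = [+0.0000 -0.2500 +0.6250 -0.7500]
  T[1,:] = [+0.1667 +0.0000 -0.8333 -0.6667]
  T[2,:] = [+0.5714 +0.7143 +0.0000 +0.2857]
  T[3,:] = [-0.8000 -0.2000 +0.8000 +0.0000]
|roots of det(T-λI)|: 1.2460, 0.7146, 0.7005, 0.7005.
ρ(T) = max|λ| = 1.2460; 1.2460 > 1 ⇒ diverges.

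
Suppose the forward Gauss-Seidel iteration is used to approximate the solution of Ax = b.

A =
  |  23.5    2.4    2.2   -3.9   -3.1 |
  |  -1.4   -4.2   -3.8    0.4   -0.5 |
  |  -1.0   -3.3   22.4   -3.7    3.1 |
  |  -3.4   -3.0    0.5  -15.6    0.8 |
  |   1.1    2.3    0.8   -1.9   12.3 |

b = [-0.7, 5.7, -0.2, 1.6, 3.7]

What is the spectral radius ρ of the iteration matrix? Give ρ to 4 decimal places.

A = D + L + U where D = diag(23.5, -4.2, 22.4, -15.6, 12.3).
T_GS = -(D+L)⁻¹U: row 0 first, T[0,4] = -(-3.1)/(23.5) = +0.1319; later rows by forward substitution.
  T[0,:] = [+0.0000, -0.1021, -0.0936, +0.1660, +0.1319]
  T[1,:] = [+0.0000, +0.0340, -0.8736, +0.0399, -0.1630]
  T[2,:] = [+0.0000, +0.0005, -0.1329, +0.1785, -0.1565]
  T[3,:] = [+0.0000, +0.0157, +0.1841, -0.0381, +0.0489]
  T[4,:] = [+0.0000, +0.0052, +0.2088, -0.0398, +0.0364]
|λ(T)| sorted: 0.1555, 0.0991, 0.0991, 0.0458, 0.0000.
ρ = 0.1555; 0.1555 < 1, so it converges for any x₀.

0.1555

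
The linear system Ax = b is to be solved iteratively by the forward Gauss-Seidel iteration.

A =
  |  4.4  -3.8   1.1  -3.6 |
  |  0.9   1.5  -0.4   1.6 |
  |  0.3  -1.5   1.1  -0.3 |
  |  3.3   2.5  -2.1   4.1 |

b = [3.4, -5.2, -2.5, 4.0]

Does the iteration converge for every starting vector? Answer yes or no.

A = D + L + U where D = diag(4.4, 1.5, 1.1, 4.1).
Gauss-Seidel: T = -(D+L)⁻¹U, row 0 first, T[0,2] = -(1.1)/(4.4) = -0.2500; later rows by forward substitution.
  T[0,:] = [+0.0000 +0.8636 -0.2500 +0.8182]
  T[1,:] = [+0.0000 -0.5182 +0.4167 -1.5576]
  T[2,:] = [+0.0000 -0.9421 +0.6364 -2.0744]
  T[3,:] = [+0.0000 -0.8617 +0.2731 -0.7713]
eigenvalue magnitudes: 1.3010, 0.5810, 0.0669, 0.0000.
ρ = 1.3010; 1.3010 > 1: divergent.

no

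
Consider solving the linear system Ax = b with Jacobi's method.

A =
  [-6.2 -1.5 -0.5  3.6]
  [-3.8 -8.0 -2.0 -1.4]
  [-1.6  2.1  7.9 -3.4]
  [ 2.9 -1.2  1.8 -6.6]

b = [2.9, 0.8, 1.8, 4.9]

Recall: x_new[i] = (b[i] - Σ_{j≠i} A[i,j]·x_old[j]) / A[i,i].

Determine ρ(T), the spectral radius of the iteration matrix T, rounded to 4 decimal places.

0.8469

A = D + L + U where D = diag(-6.2, -8, 7.9, -6.6).
Jacobi T = -D⁻¹(L+U): T[3,1] = -(-1.2)/(-6.6) = -0.1818; T[3,3] = 0.
  T[0,:] = [+0.0000 -0.2419 -0.0806 +0.5806]
  T[1,:] = [-0.4750 +0.0000 -0.2500 -0.1750]
  T[2,:] = [+0.2025 -0.2658 +0.0000 +0.4304]
  T[3,:] = [+0.4394 -0.1818 +0.2727 +0.0000]
|λ(T)| sorted: 0.8469, 0.6235, 0.1739, 0.0495.
ρ(T) = max|λ| = 0.8469; 0.8469 < 1 ⇒ converges.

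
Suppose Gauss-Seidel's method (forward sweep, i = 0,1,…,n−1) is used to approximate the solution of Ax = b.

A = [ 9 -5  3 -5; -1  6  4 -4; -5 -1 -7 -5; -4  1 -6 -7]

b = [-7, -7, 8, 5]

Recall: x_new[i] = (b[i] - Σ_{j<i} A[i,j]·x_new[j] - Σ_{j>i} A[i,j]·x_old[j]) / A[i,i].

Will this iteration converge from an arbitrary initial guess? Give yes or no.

no

Split A = D + L + U, D = diag(9, 6, -7, -7).
Gauss-Seidel: T = -(D+L)⁻¹U, row 0 first, T[0,3] = -(-5)/(9) = +0.5556; later rows by forward substitution.
  T[0,:] = [+0.0000 +0.5556 -0.3333 +0.5556]
  T[1,:] = [+0.0000 +0.0926 -0.7222 +0.7593]
  T[2,:] = [+0.0000 -0.4101 +0.3413 -1.2196]
  T[3,:] = [+0.0000 +0.0472 -0.2052 +0.8364]
|roots of det(T-λI)|: 1.3259, 0.3666, 0.3110, 0.0000.
spectral radius ρ = 1.3259; 1.3259 > 1, so it fails to converge.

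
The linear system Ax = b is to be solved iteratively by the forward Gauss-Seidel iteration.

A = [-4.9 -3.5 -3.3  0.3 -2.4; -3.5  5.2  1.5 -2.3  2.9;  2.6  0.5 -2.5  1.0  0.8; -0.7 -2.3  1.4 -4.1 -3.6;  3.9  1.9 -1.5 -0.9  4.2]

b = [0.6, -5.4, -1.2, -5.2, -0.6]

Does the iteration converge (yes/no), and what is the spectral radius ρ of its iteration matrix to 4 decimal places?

Write A = D+L+U with D = diag(-4.9, 5.2, -2.5, -4.1, 4.2).
T_GS = -(D+L)⁻¹U: row 0 first, T[0,3] = -(0.3)/(-4.9) = +0.0612; later rows by forward substitution.
  T[0,:] = [+0.0000, -0.7143, -0.6735, +0.0612, -0.4898]
  T[1,:] = [+0.0000, -0.4808, -0.7418, +0.4835, -0.8874]
  T[2,:] = [+0.0000, -0.8390, -0.8488, +0.5604, -0.3669]
  T[3,:] = [+0.0000, +0.1052, +0.2413, -0.0903, -0.4219]
  T[4,:] = [+0.0000, +0.6036, +0.7095, -0.0948, +0.6348]
|λ(T)| sorted: 1.3385, 0.4935, 0.4935, 0.2061, 0.0000.
ρ(T) = max|λ| = 1.3385; 1.3385 > 1: divergent.

no, ρ = 1.3385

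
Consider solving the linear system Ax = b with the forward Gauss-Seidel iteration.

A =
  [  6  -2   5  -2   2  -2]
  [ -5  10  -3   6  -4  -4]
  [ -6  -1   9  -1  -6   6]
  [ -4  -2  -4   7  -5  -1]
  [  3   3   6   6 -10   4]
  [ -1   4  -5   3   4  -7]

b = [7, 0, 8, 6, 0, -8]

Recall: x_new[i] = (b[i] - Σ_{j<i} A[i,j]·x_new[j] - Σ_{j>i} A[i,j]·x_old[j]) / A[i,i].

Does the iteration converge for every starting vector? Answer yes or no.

no

Let D = diag(6, 10, 9, 7, -10, -7); L, U the strict triangles.
GS T = -(D+L)⁻¹U: row 0 first, T[0,5] = -(-2)/(6) = +0.3333; later rows by forward substitution.
  T[0,:] = [+0.0000, +0.3333, -0.8333, +0.3333, -0.3333, +0.3333]
  T[1,:] = [+0.0000, +0.1667, -0.1167, -0.4333, +0.2333, +0.5667]
  T[2,:] = [+0.0000, +0.2407, -0.5685, +0.2852, +0.4704, -0.3815]
  T[3,:] = [+0.0000, +0.3757, -0.8344, +0.2296, +0.8593, +0.2772]
  T[4,:] = [+0.0000, +0.5198, -1.1267, +0.2789, +0.7678, +0.6075]
  T[5,:] = [+0.0000, +0.3337, -0.5430, -0.2412, +0.6520, +1.0146]
|roots of det(T-λI)|: 1.4793, 0.3681, 0.2178, 0.2178, 0.0176, 0.0000.
ρ(T) = max|λ| = 1.4793; 1.4793 > 1, so it fails to converge.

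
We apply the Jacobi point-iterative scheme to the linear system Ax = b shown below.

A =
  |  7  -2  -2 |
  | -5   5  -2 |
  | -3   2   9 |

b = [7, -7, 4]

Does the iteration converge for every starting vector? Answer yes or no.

yes

Write A = D+L+U with D = diag(7, 5, 9).
Jacobi: T = -D⁻¹(L+U), T[0,1] = -(-2)/(7) = +0.2857; T[0,0] = 0.
  T[0,:] = [+0.0000, +0.2857, +0.2857]
  T[1,:] = [+1.0000, +0.0000, +0.4000]
  T[2,:] = [+0.3333, -0.2222, +0.0000]
|roots of det(T-λI)|: 0.5796, 0.4902, 0.0894.
ρ = 0.5796; 0.5796 < 1: convergent.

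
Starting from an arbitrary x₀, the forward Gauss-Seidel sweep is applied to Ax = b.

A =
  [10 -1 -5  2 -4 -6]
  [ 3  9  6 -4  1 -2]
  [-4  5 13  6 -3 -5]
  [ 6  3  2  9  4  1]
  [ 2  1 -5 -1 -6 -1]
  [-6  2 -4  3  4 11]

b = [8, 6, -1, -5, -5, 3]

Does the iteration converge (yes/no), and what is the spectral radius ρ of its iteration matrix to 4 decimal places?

Write A = D+L+U with D = diag(10, 9, 13, 9, -6, 11).
GS T = -(D+L)⁻¹U: row 0 first, T[0,2] = -(-5)/(10) = +0.5000; later rows by forward substitution.
  T[0,:] = [+0.0000 +0.1000 +0.5000 -0.2000 +0.4000 +0.6000]
  T[1,:] = [+0.0000 -0.0333 -0.8333 +0.5111 -0.2444 +0.0222]
  T[2,:] = [+0.0000 +0.0436 +0.4744 -0.7197 +0.4479 +0.5607]
  T[3,:] = [+0.0000 -0.0652 -0.1610 +0.1229 -0.7292 -0.6431]
  T[4,:] = [+0.0000 +0.0023 -0.3407 +0.5978 -0.1591 -0.3230]
  T[5,:] = [+0.0000 +0.0934 +0.7645 -0.7146 +0.6822 +0.8200]
eigenvalue magnitudes: 1.1560, 0.2476, 0.2476, 0.1324, 0.1324, 0.0000.
ρ(T) = max|λ| = 1.1560; 1.1560 > 1, so it fails to converge.

no, ρ = 1.1560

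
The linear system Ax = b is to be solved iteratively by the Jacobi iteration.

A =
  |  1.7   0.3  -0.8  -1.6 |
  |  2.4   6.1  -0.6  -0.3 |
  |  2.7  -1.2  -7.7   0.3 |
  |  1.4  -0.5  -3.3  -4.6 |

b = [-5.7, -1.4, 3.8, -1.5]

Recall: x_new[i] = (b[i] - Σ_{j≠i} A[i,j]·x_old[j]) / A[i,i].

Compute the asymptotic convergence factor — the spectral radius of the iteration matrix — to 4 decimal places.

0.7901

Diagonal D = diag(1.7, 6.1, -7.7, -4.6); L, U strict lower/upper.
T_J = -D⁻¹(L+U): T[3,1] = -(-0.5)/(-4.6) = -0.1087; T[3,3] = 0.
  T[0,:] = [+0.0000  -0.1765  +0.4706  +0.9412]
  T[1,:] = [-0.3934  +0.0000  +0.0984  +0.0492]
  T[2,:] = [+0.3506  -0.1558  +0.0000  +0.0390]
  T[3,:] = [+0.3043  -0.1087  -0.7174  +0.0000]
|eigenvalues of T|: 0.7901, 0.5450, 0.5450, 0.1536.
ρ(T) = max|λ| = 0.7901; 0.7901 < 1: convergent.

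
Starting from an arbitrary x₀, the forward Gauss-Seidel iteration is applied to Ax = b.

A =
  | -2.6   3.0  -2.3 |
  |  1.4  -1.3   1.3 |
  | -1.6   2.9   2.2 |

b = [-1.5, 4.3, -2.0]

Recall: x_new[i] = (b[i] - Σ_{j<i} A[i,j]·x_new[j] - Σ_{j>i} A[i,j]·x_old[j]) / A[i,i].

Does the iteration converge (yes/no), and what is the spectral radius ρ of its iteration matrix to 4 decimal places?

no, ρ = 1.2230

A = D + L + U where D = diag(-2.6, -1.3, 2.2).
T_GS = -(D+L)⁻¹U: row 0 first, T[0,2] = -(-2.3)/(-2.6) = -0.8846; later rows by forward substitution.
  T[0,:] = [+0.0000  +1.1538  -0.8846]
  T[1,:] = [+0.0000  +1.2426  +0.0473]
  T[2,:] = [+0.0000  -0.7988  -0.7058]
|roots of det(T-λI)|: 1.2230, 0.6862, 0.0000.
ρ(T) = max|λ| = 1.2230; 1.2230 > 1 ⇒ diverges.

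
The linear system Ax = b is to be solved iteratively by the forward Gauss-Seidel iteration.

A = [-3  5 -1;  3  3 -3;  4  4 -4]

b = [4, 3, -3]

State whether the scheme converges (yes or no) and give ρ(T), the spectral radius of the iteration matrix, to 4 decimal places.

no, ρ = 1.6667

A = D + L + U where D = diag(-3, 3, -4).
Gauss-Seidel: T = -(D+L)⁻¹U, row 0 first, T[0,2] = -(-1)/(-3) = -0.3333; later rows by forward substitution.
  T[0,:] = [+0.0000 +1.6667 -0.3333]
  T[1,:] = [+0.0000 -1.6667 +1.3333]
  T[2,:] = [+0.0000 +0.0000 +1.0000]
|λ(T)| sorted: 1.6667, 1.0000, 0.0000.
ρ(T) = max|λ| = 1.6667; 1.6667 > 1: divergent.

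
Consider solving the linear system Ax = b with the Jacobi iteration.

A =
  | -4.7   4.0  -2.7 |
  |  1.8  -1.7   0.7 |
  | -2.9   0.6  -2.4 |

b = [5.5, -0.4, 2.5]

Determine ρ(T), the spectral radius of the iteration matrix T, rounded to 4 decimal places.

Diagonal D = diag(-4.7, -1.7, -2.4); L, U strict lower/upper.
Jacobi T = -D⁻¹(L+U): T[2,0] = -(-2.9)/(-2.4) = -1.2083; T[2,2] = 0.
  T[0,:] = [+0.0000 +0.8511 -0.5745]
  T[1,:] = [+1.0588 +0.0000 +0.4118]
  T[2,:] = [-1.2083 +0.2500 +0.0000]
|λ(T)| sorted: 1.4477, 1.0794, 0.3683.
ρ = 1.4477; 1.4477 > 1, so it fails to converge.

1.4477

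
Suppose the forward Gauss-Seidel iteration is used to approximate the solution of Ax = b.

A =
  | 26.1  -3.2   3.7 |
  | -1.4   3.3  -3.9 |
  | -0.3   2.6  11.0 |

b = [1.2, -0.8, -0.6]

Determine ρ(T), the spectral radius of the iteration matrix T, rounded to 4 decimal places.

Diagonal D = diag(26.1, 3.3, 11); L, U strict lower/upper.
T_GS = -(D+L)⁻¹U: row 0 first, T[0,2] = -(3.7)/(26.1) = -0.1418; later rows by forward substitution.
  T[0,:] = [+0.0000  +0.1226  -0.1418]
  T[1,:] = [+0.0000  +0.0520  +1.1217]
  T[2,:] = [+0.0000  -0.0090  -0.2690]
|roots of det(T-λI)|: 0.2339, 0.0169, 0.0000.
spectral radius ρ = 0.2339; 0.2339 < 1, so it converges for any x₀.

0.2339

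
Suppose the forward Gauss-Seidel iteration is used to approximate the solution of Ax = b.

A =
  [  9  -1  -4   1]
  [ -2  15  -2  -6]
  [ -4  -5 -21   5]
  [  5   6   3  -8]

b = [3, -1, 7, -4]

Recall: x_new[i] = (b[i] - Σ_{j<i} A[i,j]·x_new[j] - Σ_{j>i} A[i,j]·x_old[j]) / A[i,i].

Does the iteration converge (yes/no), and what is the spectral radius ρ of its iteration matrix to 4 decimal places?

yes, ρ = 0.4462

A = D + L + U where D = diag(9, 15, -21, -8).
Gauss-Seidel: T = -(D+L)⁻¹U, row 0 first, T[0,1] = -(-1)/(9) = +0.1111; later rows by forward substitution.
  T[0,:] = [+0.0000  +0.1111  +0.4444  -0.1111]
  T[1,:] = [+0.0000  +0.0148  +0.1926  +0.3852]
  T[2,:] = [+0.0000  -0.0247  -0.1305  +0.1675]
  T[3,:] = [+0.0000  +0.0713  +0.3733  +0.2823]
eigenvalue magnitudes: 0.4462, 0.2607, 0.0190, 0.0000.
spectral radius ρ = 0.4462; 0.4462 < 1, so it converges for any x₀.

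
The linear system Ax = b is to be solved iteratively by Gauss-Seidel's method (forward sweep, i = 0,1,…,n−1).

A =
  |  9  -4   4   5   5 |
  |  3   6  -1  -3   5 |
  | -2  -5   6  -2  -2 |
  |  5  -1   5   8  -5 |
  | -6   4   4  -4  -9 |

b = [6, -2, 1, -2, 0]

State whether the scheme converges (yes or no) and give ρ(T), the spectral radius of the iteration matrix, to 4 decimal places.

no, ρ = 1.3181

A = D + L + U where D = diag(9, 6, 6, 8, -9).
Gauss-Seidel: T = -(D+L)⁻¹U, row 0 first, T[0,4] = -(5)/(9) = -0.5556; later rows by forward substitution.
  T[0,:] = [+0.0000, +0.4444, -0.4444, -0.5556, -0.5556]
  T[1,:] = [+0.0000, -0.2222, +0.3889, +0.7778, -0.5556]
  T[2,:] = [+0.0000, -0.0370, +0.1759, +0.7963, -0.3148]
  T[3,:] = [+0.0000, -0.2824, +0.2164, -0.0532, +1.0995]
  T[4,:] = [+0.0000, -0.2860, +0.4511, +1.0936, -0.5051]
|eigenvalues of T|: 1.3181, 0.9246, 0.2456, 0.0344, 0.0000.
ρ = 1.3181; 1.3181 > 1: divergent.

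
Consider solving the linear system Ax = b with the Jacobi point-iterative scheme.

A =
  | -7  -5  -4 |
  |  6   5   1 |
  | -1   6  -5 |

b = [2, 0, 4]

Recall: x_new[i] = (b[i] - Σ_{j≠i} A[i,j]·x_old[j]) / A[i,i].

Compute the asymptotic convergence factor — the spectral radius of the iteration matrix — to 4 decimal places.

A = D + L + U where D = diag(-7, 5, -5).
T_J = -D⁻¹(L+U): T[2,1] = -(6)/(-5) = +1.2000; T[2,2] = 0.
  T[0,:] = [+0.0000 -0.7143 -0.5714]
  T[1,:] = [-1.2000 +0.0000 -0.2000]
  T[2,:] = [-0.2000 +1.2000 +0.0000]
|λ(T)| sorted: 1.1841, 0.8190, 0.8190.
ρ(T) = max|λ| = 1.1841; 1.1841 > 1: divergent.

1.1841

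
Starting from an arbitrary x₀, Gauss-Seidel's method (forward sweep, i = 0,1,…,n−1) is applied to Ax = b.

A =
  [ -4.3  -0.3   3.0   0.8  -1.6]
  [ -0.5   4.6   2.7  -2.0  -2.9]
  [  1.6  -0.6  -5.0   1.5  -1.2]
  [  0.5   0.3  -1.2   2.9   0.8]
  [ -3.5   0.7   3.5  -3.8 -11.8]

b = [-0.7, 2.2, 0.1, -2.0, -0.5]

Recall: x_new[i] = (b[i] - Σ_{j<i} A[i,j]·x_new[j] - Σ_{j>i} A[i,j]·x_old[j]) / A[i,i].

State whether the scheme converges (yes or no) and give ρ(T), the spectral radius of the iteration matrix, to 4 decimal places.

yes, ρ = 0.5897

Let D = diag(-4.3, 4.6, -5, 2.9, -11.8); L, U the strict triangles.
T_GS = -(D+L)⁻¹U: row 0 first, T[0,3] = -(0.8)/(-4.3) = +0.1860; later rows by forward substitution.
  T[0,:] = [+0.0000 -0.0698 +0.6977 +0.1860 -0.3721]
  T[1,:] = [+0.0000 -0.0076 -0.5111 +0.4550 +0.5900]
  T[2,:] = [+0.0000 -0.0214 +0.2846 +0.3049 -0.4299]
  T[3,:] = [+0.0000 +0.0040 +0.0503 +0.0470 -0.4506]
  T[4,:] = [+0.0000 +0.0126 -0.1691 +0.0471 +0.1630]
eigenvalue magnitudes: 0.5897, 0.1861, 0.1861, 0.0492, 0.0000.
ρ(T) = max|λ| = 0.5897; 0.5897 < 1 ⇒ converges.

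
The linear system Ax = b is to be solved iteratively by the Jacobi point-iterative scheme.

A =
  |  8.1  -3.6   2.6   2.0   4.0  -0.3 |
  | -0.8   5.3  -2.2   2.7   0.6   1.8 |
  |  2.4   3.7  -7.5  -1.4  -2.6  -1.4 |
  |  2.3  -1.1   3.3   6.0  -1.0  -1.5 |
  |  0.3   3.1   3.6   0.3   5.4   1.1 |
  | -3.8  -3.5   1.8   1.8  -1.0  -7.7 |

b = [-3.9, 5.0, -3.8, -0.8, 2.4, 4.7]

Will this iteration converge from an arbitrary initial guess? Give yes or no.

Write A = D+L+U with D = diag(8.1, 5.3, -7.5, 6, 5.4, -7.7).
T_J = -D⁻¹(L+U): T[3,2] = -(3.3)/(6) = -0.5500; T[3,3] = 0.
  T[0,:] = [+0.0000 +0.4444 -0.3210 -0.2469 -0.4938 +0.0370]
  T[1,:] = [+0.1509 +0.0000 +0.4151 -0.5094 -0.1132 -0.3396]
  T[2,:] = [+0.3200 +0.4933 +0.0000 -0.1867 -0.3467 -0.1867]
  T[3,:] = [-0.3833 +0.1833 -0.5500 +0.0000 +0.1667 +0.2500]
  T[4,:] = [-0.0556 -0.5741 -0.6667 -0.0556 +0.0000 -0.2037]
  T[5,:] = [-0.4935 -0.4545 +0.2338 +0.2338 -0.1299 +0.0000]
|eigenvalues of T|: 1.1998, 0.5942, 0.5942, 0.5725, 0.3157, 0.3157.
ρ(T) = max|λ| = 1.1998; 1.1998 > 1 ⇒ diverges.

no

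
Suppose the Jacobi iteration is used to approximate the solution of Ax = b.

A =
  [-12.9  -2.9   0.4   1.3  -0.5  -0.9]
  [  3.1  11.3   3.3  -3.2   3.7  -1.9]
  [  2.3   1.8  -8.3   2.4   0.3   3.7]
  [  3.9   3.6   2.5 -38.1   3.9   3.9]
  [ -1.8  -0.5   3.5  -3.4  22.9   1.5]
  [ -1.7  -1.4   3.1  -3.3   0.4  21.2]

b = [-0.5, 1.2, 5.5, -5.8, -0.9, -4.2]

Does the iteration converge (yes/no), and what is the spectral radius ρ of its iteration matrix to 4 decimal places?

yes, ρ = 0.2757

Write A = D+L+U with D = diag(-12.9, 11.3, -8.3, -38.1, 22.9, 21.2).
Jacobi: T = -D⁻¹(L+U), T[4,3] = -(-3.4)/(22.9) = +0.1485; T[4,4] = 0.
  T[0,:] = [+0.0000, -0.2248, +0.0310, +0.1008, -0.0388, -0.0698]
  T[1,:] = [-0.2743, +0.0000, -0.2920, +0.2832, -0.3274, +0.1681]
  T[2,:] = [+0.2771, +0.2169, +0.0000, +0.2892, +0.0361, +0.4458]
  T[3,:] = [+0.1024, +0.0945, +0.0656, +0.0000, +0.1024, +0.1024]
  T[4,:] = [+0.0786, +0.0218, -0.1528, +0.1485, +0.0000, -0.0655]
  T[5,:] = [+0.0802, +0.0660, -0.1462, +0.1557, -0.0189, +0.0000]
eigenvalue magnitudes: 0.2757, 0.1837, 0.1837, 0.0801, 0.0656, 0.0656.
spectral radius ρ = 0.2757; 0.2757 < 1, so it converges for any x₀.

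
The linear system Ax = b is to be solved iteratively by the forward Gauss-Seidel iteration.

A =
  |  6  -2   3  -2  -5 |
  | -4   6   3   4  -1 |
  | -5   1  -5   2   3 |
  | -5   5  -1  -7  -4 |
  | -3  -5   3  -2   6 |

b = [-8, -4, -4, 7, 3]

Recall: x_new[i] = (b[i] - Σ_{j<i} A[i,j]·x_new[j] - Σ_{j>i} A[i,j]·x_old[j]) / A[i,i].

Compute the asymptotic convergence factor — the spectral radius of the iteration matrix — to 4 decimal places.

1.6048

Write A = D+L+U with D = diag(6, 6, -5, -7, 6).
GS T = -(D+L)⁻¹U: row 0 first, T[0,1] = -(-2)/(6) = +0.3333; later rows by forward substitution.
  T[0,:] = [+0.0000  +0.3333  -0.5000  +0.3333  +0.8333]
  T[1,:] = [+0.0000  +0.2222  -0.8333  -0.4444  +0.7222]
  T[2,:] = [+0.0000  -0.2889  +0.3333  -0.0222  -0.0889]
  T[3,:] = [+0.0000  -0.0381  -0.2857  -0.5524  -0.6381]
  T[4,:] = [+0.0000  +0.4836  -1.2063  -0.3767  +0.8503]
|roots of det(T-λI)|: 1.6048, 0.7526, 0.1256, 0.1256, 0.0000.
ρ(T) = max|λ| = 1.6048; 1.6048 > 1, so it fails to converge.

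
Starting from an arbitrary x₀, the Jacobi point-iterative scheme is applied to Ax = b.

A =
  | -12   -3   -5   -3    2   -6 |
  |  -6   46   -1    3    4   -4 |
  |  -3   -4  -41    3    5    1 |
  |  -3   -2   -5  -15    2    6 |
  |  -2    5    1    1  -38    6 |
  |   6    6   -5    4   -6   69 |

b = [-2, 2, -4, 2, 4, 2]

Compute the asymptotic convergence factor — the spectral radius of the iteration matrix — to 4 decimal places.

0.3996

Let D = diag(-12, 46, -41, -15, -38, 69); L, U the strict triangles.
Jacobi: T = -D⁻¹(L+U), T[5,0] = -(6)/(69) = -0.0870; T[5,5] = 0.
  T[0,:] = [+0.0000, -0.2500, -0.4167, -0.2500, +0.1667, -0.5000]
  T[1,:] = [+0.1304, +0.0000, +0.0217, -0.0652, -0.0870, +0.0870]
  T[2,:] = [-0.0732, -0.0976, +0.0000, +0.0732, +0.1220, +0.0244]
  T[3,:] = [-0.2000, -0.1333, -0.3333, +0.0000, +0.1333, +0.4000]
  T[4,:] = [-0.0526, +0.1316, +0.0263, +0.0263, +0.0000, +0.1579]
  T[5,:] = [-0.0870, -0.0870, +0.0725, -0.0580, +0.0870, +0.0000]
|λ(T)| sorted: 0.3996, 0.2784, 0.2784, 0.2197, 0.2197, 0.0531.
spectral radius ρ = 0.3996; 0.3996 < 1 ⇒ converges.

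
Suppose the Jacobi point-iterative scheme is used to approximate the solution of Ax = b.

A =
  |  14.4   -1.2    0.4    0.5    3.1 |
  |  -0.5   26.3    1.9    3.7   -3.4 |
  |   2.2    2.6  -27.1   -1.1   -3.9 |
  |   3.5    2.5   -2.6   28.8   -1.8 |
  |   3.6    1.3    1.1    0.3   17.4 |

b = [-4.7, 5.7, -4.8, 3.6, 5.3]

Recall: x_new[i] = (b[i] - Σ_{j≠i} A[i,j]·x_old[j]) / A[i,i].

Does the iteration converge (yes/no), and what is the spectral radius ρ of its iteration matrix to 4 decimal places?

Diagonal D = diag(14.4, 26.3, -27.1, 28.8, 17.4); L, U strict lower/upper.
Jacobi T = -D⁻¹(L+U): T[1,2] = -(1.9)/(26.3) = -0.0722; T[1,1] = 0.
  T[0,:] = [+0.0000 +0.0833 -0.0278 -0.0347 -0.2153]
  T[1,:] = [+0.0190 +0.0000 -0.0722 -0.1407 +0.1293]
  T[2,:] = [+0.0812 +0.0959 +0.0000 -0.0406 -0.1439]
  T[3,:] = [-0.1215 -0.0868 +0.0903 +0.0000 +0.0625]
  T[4,:] = [-0.2069 -0.0747 -0.0632 -0.0172 +0.0000]
eigenvalue magnitudes: 0.2303, 0.1548, 0.1548, 0.0741, 0.0122.
ρ = 0.2303; 0.2303 < 1, so it converges for any x₀.

yes, ρ = 0.2303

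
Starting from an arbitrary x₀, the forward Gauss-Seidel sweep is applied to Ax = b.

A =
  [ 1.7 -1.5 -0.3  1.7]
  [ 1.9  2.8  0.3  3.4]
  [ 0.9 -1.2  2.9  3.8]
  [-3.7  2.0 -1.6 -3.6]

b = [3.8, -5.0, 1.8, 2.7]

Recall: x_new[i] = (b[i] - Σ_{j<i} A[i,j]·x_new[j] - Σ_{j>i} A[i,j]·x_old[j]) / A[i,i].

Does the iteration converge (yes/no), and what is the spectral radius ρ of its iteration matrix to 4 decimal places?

no, ρ = 1.6065

Diagonal D = diag(1.7, 2.8, 2.9, -3.6); L, U strict lower/upper.
T_GS = -(D+L)⁻¹U: row 0 first, T[0,1] = -(-1.5)/(1.7) = +0.8824; later rows by forward substitution.
  T[0,:] = [+0.0000 +0.8824 +0.1765 -1.0000]
  T[1,:] = [+0.0000 -0.5987 -0.2269 -0.5357]
  T[2,:] = [+0.0000 -0.5216 -0.1487 -1.2217]
  T[3,:] = [+0.0000 -1.0077 -0.2414 +1.2731]
moduli |λ_i(T)| = 1.6065, 1.1497, 0.0689, 0.0000.
ρ(T) = max|λ| = 1.6065; 1.6065 > 1 ⇒ diverges.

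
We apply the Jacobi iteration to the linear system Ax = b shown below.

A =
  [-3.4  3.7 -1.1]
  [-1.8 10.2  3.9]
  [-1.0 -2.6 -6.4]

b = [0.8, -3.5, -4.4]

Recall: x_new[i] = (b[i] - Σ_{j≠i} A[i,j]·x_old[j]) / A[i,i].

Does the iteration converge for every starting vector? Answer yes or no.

yes

Diagonal D = diag(-3.4, 10.2, -6.4); L, U strict lower/upper.
T_J = -D⁻¹(L+U): T[0,1] = -(3.7)/(-3.4) = +1.0882; T[0,0] = 0.
  T[0,:] = [+0.0000, +1.0882, -0.3235]
  T[1,:] = [+0.1765, +0.0000, -0.3824]
  T[2,:] = [-0.1562, -0.4062, +0.0000]
|λ(T)| sorted: 0.7213, 0.4487, 0.2726.
ρ(T) = max|λ| = 0.7213; 0.7213 < 1, so it converges for any x₀.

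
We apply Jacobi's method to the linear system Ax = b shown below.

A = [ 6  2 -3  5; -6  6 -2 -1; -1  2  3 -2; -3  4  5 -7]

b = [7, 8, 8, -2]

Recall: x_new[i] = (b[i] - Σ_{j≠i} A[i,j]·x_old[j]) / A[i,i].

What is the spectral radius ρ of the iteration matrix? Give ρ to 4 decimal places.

1.3456

A = D + L + U where D = diag(6, 6, 3, -7).
T_J = -D⁻¹(L+U): T[2,1] = -(2)/(3) = -0.6667; T[2,2] = 0.
  T[0,:] = [+0.0000 -0.3333 +0.5000 -0.8333]
  T[1,:] = [+1.0000 +0.0000 +0.3333 +0.1667]
  T[2,:] = [+0.3333 -0.6667 +0.0000 +0.6667]
  T[3,:] = [-0.4286 +0.5714 +0.7143 +0.0000]
moduli |λ_i(T)| = 1.3456, 0.9060, 0.9060, 0.7233.
spectral radius ρ = 1.3456; 1.3456 > 1, so it fails to converge.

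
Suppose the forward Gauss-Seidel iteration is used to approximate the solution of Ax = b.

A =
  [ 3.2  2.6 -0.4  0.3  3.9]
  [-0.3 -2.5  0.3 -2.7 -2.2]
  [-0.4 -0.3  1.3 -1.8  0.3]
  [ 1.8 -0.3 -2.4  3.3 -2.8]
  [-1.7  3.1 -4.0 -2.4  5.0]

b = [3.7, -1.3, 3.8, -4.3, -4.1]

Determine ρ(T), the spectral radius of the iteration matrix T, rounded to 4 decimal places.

1.5855

A = D + L + U where D = diag(3.2, -2.5, 1.3, 3.3, 5).
GS T = -(D+L)⁻¹U: row 0 first, T[0,3] = -(0.3)/(3.2) = -0.0938; later rows by forward substitution.
  T[0,:] = [+0.0000  -0.8125  +0.1250  -0.0938  -1.2188]
  T[1,:] = [+0.0000  +0.0975  +0.1050  -1.0688  -0.7338]
  T[2,:] = [+0.0000  -0.2275  +0.0627  +1.1091  -0.7751]
  T[3,:] = [+0.0000  +0.2866  -0.0130  +0.7606  +0.8828]
  T[4,:] = [+0.0000  -0.3811  +0.0213  +1.8832  -0.1558]
moduli |λ_i(T)| = 1.5855, 1.0744, 0.3244, 0.0705, 0.0000.
spectral radius ρ = 1.5855; 1.5855 > 1, so it fails to converge.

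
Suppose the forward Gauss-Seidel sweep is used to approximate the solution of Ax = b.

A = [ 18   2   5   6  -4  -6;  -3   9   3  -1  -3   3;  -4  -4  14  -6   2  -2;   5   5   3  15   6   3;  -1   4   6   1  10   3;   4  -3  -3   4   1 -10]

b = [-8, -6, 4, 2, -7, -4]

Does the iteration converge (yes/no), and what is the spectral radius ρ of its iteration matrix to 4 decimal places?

yes, ρ = 0.8782

Split A = D + L + U, D = diag(18, 9, 14, 15, 10, -10).
T_GS = -(D+L)⁻¹U: row 0 first, T[0,3] = -(6)/(18) = -0.3333; later rows by forward substitution.
  T[0,:] = [+0.0000, -0.1111, -0.2778, -0.3333, +0.2222, +0.3333]
  T[1,:] = [+0.0000, -0.0370, -0.4259, +0.0000, +0.4074, -0.2222]
  T[2,:] = [+0.0000, -0.0423, -0.2011, +0.3333, +0.0370, +0.1746]
  T[3,:] = [+0.0000, +0.0578, +0.2748, +0.0444, -0.6173, -0.2720]
  T[4,:] = [+0.0000, +0.0233, +0.2357, -0.2378, -0.1012, -0.2553]
  T[5,:] = [+0.0000, +0.0048, +0.2105, -0.2393, -0.3015, +0.0133]
|eigenvalues of T|: 0.8782, 0.3041, 0.2718, 0.1133, 0.0926, 0.0000.
ρ(T) = max|λ| = 0.8782; 0.8782 < 1, so it converges for any x₀.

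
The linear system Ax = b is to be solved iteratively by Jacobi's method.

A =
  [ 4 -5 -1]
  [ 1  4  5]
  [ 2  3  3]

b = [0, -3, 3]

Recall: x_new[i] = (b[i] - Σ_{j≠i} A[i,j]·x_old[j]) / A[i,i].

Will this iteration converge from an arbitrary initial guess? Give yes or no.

Let D = diag(4, 4, 3); L, U the strict triangles.
T_J = -D⁻¹(L+U): T[0,1] = -(-5)/(4) = +1.2500; T[0,0] = 0.
  T[0,:] = [+0.0000  +1.2500  +0.2500]
  T[1,:] = [-0.2500  +0.0000  -1.2500]
  T[2,:] = [-0.6667  -1.0000  +0.0000]
|roots of det(T-λI)|: 1.2785, 0.9293, 0.9293.
ρ = 1.2785; 1.2785 > 1: divergent.

no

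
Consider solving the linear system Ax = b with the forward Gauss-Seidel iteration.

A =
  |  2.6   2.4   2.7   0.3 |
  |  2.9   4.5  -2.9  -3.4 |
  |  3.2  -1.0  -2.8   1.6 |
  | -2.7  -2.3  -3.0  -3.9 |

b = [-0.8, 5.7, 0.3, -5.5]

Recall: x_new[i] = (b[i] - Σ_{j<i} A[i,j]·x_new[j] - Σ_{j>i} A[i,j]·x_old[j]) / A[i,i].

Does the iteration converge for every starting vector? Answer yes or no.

A = D + L + U where D = diag(2.6, 4.5, -2.8, -3.9).
Gauss-Seidel: T = -(D+L)⁻¹U, row 0 first, T[0,1] = -(2.4)/(2.6) = -0.9231; later rows by forward substitution.
  T[0,:] = [+0.0000 -0.9231 -1.0385 -0.1154]
  T[1,:] = [+0.0000 +0.5949 +1.3137 +0.8299]
  T[2,:] = [+0.0000 -1.2674 -1.6560 +0.1432]
  T[3,:] = [+0.0000 +1.2632 +1.2180 -0.5197]
|roots of det(T-λI)|: 1.4653, 0.4626, 0.3472, 0.0000.
ρ = 1.4653; 1.4653 > 1 ⇒ diverges.

no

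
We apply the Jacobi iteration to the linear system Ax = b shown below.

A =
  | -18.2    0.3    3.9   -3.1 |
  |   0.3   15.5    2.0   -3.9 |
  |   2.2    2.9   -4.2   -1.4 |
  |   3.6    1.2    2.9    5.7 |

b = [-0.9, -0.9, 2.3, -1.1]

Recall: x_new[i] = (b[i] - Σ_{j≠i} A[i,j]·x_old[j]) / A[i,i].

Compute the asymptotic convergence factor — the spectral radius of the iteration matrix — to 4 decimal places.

0.4645

Split A = D + L + U, D = diag(-18.2, 15.5, -4.2, 5.7).
Jacobi: T = -D⁻¹(L+U), T[2,0] = -(2.2)/(-4.2) = +0.5238; T[2,2] = 0.
  T[0,:] = [+0.0000 +0.0165 +0.2143 -0.1703]
  T[1,:] = [-0.0194 +0.0000 -0.1290 +0.2516]
  T[2,:] = [+0.5238 +0.6905 +0.0000 -0.3333]
  T[3,:] = [-0.6316 -0.2105 -0.5088 +0.0000]
|λ(T)| sorted: 0.4645, 0.3554, 0.3554, 0.2276.
ρ = 0.4645; 0.4645 < 1: convergent.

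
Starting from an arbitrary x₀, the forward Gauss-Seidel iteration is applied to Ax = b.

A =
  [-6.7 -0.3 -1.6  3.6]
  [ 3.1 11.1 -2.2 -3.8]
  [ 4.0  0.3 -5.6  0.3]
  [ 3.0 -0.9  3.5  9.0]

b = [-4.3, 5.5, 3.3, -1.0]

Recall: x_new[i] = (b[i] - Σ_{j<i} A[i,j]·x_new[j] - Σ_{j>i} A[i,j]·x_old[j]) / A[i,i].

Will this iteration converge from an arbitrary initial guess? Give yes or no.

yes

A = D + L + U where D = diag(-6.7, 11.1, -5.6, 9).
T_GS = -(D+L)⁻¹U: row 0 first, T[0,2] = -(-1.6)/(-6.7) = -0.2388; later rows by forward substitution.
  T[0,:] = [+0.0000, -0.0448, -0.2388, +0.5373]
  T[1,:] = [+0.0000, +0.0125, +0.2649, +0.1923]
  T[2,:] = [+0.0000, -0.0313, -0.1564, +0.4477]
  T[3,:] = [+0.0000, +0.0284, +0.1669, -0.3340]
|eigenvalues of T|: 0.5263, 0.0540, 0.0056, 0.0000.
spectral radius ρ = 0.5263; 0.5263 < 1, so it converges for any x₀.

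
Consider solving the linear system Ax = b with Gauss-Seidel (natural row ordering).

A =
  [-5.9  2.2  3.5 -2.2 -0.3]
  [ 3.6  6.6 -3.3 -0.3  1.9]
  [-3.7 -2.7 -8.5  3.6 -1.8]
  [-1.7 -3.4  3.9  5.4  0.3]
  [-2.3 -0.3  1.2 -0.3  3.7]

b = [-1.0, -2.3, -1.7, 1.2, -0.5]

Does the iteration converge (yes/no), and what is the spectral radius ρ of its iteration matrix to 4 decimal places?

Write A = D+L+U with D = diag(-5.9, 6.6, -8.5, 5.4, 3.7).
Gauss-Seidel: T = -(D+L)⁻¹U, row 0 first, T[0,4] = -(-0.3)/(-5.9) = -0.0508; later rows by forward substitution.
  T[0,:] = [+0.0000  +0.3729  +0.5932  -0.3729  -0.0508]
  T[1,:] = [+0.0000  -0.2034  +0.1764  +0.2488  -0.2601]
  T[2,:] = [+0.0000  -0.0977  -0.3143  +0.5068  -0.1070]
  T[3,:] = [+0.0000  +0.0599  +0.5248  -0.3267  -0.1581]
  T[4,:] = [+0.0000  +0.2518  +0.5275  -0.4025  -0.0308]
|eigenvalues of T|: 0.8460, 0.1868, 0.1868, 0.0923, 0.0000.
spectral radius ρ = 0.8460; 0.8460 < 1, so it converges for any x₀.

yes, ρ = 0.8460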